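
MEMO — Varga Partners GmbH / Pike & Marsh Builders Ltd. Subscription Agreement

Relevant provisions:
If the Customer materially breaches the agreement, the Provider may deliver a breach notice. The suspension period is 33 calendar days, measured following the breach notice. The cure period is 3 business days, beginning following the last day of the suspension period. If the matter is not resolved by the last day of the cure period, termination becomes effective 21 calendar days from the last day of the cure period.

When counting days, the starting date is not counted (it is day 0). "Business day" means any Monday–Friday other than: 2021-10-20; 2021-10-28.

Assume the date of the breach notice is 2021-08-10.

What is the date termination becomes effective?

The last day of the suspension period: 2021-08-10 + 33 days = 2021-09-12.
The last day of the cure period: 3 business days after Sunday, 2021-09-12, skipping weekends — Sep 13, Sep 14, Sep 15 — lands on Wednesday, 2021-09-15.
The date termination becomes effective: 2021-09-15 + 21 days = 2021-10-06.

2021-10-06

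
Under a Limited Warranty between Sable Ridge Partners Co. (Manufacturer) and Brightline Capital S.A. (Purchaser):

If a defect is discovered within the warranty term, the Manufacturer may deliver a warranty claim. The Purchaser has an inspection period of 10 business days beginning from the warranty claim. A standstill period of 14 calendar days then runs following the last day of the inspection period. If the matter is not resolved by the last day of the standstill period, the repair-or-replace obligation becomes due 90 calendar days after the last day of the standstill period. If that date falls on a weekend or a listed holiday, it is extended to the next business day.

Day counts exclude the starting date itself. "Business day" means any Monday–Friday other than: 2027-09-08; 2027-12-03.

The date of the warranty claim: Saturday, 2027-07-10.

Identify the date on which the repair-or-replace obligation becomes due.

The last day of the inspection period: 10 business days after Saturday, 2027-07-10, skipping weekends — Jul 12, Jul 13, Jul 14, Jul 15, Jul 16, Jul 19, Jul 20, Jul 21, Jul 22, Jul 23 — lands on Friday, 2027-07-23.
Adding 14 calendar days to 2027-07-23 gives 2027-08-06, which is the last day of the standstill period.
The date on which the repair-or-replace obligation becomes due: 90 calendar days after 2027-08-06 is 2027-11-04. 2027-11-04 is a Thursday and is not a listed holiday, so no roll-forward applies.

2027-11-04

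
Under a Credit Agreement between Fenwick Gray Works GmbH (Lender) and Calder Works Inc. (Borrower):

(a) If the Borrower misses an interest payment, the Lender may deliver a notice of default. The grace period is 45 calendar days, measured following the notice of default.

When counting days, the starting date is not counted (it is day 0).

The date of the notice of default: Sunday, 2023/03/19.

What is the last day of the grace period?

2023/05/03

The last day of the grace period: 2023/03/19 + 45 days = 2023/05/03.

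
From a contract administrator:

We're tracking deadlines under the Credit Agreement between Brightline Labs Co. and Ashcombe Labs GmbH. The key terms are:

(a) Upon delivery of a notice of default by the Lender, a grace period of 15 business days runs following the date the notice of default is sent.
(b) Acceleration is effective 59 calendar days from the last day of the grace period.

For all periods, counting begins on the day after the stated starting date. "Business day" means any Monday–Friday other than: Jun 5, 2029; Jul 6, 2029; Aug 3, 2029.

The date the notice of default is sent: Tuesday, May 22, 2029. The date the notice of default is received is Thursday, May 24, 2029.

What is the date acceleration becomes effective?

Aug 11, 2029

The last day of the grace period: 15 business days after Tuesday, May 22, 2029, skipping weekends and the listed holiday on Jun 5 — May 23, May 24, May 25, May 28, …, Jun 11, Jun 12, Jun 13 — lands on Wednesday, Jun 13, 2029.
The date acceleration becomes effective: 59 calendar days after Jun 13, 2029 is Aug 11, 2029.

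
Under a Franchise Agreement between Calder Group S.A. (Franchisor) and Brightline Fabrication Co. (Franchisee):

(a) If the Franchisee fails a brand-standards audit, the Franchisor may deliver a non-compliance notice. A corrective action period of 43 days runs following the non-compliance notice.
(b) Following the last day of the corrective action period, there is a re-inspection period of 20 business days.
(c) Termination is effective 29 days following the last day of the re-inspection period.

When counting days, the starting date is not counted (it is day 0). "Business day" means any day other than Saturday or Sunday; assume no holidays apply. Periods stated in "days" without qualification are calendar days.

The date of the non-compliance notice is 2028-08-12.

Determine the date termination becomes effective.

2028-11-18

Adding 43 calendar days to 2028-08-12 gives 2028-09-24, which is the last day of the corrective action period.
The last day of the re-inspection period: counting 20 business days from Sunday, 2028-09-24 (Sep 25, Sep 26, Sep 27, Sep 28, …, Oct 18, Oct 19, Oct 20, skipping weekends) reaches Friday, 2028-10-20.
The date termination becomes effective: 29 calendar days after 2028-10-20 is 2028-11-18.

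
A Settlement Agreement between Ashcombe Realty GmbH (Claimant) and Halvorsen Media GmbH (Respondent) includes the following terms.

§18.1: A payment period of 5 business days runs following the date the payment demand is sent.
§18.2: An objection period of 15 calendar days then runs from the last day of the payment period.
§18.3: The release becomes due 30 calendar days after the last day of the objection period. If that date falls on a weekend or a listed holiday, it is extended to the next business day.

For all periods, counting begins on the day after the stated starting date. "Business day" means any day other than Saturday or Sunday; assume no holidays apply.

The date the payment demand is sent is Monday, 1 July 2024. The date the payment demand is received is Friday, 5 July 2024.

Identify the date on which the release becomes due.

22 August 2024

From Monday, 1 July 2024, 5 business days (Jul 2, Jul 3, Jul 4, Jul 5, Jul 8, skipping weekends) brings us to Monday, 8 July 2024, which is the last day of the payment period.
The last day of the objection period: 15 calendar days after 8 July 2024 is 23 July 2024.
The date on which the release becomes due: 23 July 2024 + 30 days = 22 August 2024. 22 August 2024 is a Thursday, so no roll-forward applies.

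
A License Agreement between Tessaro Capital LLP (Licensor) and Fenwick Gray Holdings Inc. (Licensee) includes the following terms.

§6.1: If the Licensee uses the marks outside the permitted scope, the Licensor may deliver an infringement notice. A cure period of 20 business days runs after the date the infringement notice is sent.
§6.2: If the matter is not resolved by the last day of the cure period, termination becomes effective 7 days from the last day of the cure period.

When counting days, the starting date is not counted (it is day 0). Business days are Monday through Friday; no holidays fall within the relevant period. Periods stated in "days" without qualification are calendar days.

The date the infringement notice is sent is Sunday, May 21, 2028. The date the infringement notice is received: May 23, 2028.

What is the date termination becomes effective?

Jun 23, 2028

From Sunday, May 21, 2028, 20 business days (May 22, May 23, May 24, May 25, …, Jun 14, Jun 15, Jun 16, skipping weekends) brings us to Friday, Jun 16, 2028, which is the last day of the cure period.
The date termination becomes effective: 7 calendar days after Jun 16, 2028 is Jun 23, 2028.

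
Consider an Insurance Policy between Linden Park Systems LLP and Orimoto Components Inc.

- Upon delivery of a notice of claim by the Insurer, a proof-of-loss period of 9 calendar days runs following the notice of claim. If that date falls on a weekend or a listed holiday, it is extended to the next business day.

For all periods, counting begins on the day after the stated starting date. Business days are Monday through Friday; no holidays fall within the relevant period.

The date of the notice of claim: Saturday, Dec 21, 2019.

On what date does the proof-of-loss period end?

Dec 30, 2019

The last day of the proof-of-loss period: 9 calendar days after Dec 21, 2019 is Dec 30, 2019. Dec 30, 2019 is a Monday, so no roll-forward applies.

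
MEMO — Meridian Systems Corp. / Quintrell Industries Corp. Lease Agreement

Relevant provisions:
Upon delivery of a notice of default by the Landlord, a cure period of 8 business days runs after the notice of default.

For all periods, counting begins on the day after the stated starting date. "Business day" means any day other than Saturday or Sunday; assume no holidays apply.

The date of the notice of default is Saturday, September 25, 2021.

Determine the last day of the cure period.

October 6, 2021

The last day of the cure period: counting 8 business days from Saturday, September 25, 2021 (Sep 27, Sep 28, Sep 29, Sep 30, Oct 1, Oct 4, Oct 5, Oct 6, skipping weekends) reaches Wednesday, October 6, 2021.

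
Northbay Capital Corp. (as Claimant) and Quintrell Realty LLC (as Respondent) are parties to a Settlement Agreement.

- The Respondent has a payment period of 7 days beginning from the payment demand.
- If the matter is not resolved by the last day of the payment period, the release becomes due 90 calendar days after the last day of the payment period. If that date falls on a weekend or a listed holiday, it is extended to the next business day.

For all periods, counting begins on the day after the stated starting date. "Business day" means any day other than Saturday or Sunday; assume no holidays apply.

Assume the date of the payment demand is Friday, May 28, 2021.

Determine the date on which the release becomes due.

September 2, 2021

The last day of the payment period: May 28, 2021 + 7 days = June 4, 2021.
The date on which the release becomes due: June 4, 2021 + 90 days = September 2, 2021. September 2, 2021 is a Thursday, so no roll-forward applies.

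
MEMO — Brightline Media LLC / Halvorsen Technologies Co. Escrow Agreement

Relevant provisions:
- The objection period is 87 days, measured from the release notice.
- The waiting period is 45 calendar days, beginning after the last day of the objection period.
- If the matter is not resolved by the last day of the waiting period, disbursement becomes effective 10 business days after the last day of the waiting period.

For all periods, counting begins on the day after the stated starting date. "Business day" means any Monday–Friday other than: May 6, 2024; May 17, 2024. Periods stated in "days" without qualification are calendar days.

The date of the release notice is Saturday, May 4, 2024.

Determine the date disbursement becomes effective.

September 27, 2024

The last day of the objection period: 87 calendar days after May 4, 2024 is July 30, 2024.
The last day of the waiting period: 45 calendar days after July 30, 2024 is September 13, 2024.
The date disbursement becomes effective: 10 business days after Friday, September 13, 2024, skipping weekends — Sep 16, Sep 17, Sep 18, Sep 19, Sep 20, Sep 23, Sep 24, Sep 25, Sep 26, Sep 27 — lands on Friday, September 27, 2024.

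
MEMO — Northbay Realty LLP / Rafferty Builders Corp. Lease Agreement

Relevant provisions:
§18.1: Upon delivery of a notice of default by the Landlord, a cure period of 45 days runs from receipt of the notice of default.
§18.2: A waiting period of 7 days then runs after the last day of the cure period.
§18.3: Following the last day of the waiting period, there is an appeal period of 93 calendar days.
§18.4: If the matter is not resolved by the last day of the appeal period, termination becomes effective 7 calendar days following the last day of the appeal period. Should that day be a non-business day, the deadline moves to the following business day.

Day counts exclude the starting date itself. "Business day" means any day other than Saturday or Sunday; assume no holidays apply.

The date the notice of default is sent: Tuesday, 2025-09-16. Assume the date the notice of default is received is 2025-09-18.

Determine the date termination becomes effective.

2026-02-17

Adding 45 calendar days to 2025-09-18 gives 2025-11-02, which is the last day of the cure period.
The last day of the waiting period: 2025-11-02 + 7 days = 2025-11-09.
The last day of the appeal period: 93 calendar days after 2025-11-09 is 2026-02-10.
The date termination becomes effective: 2026-02-10 + 7 days = 2026-02-17. 2026-02-17 is a Tuesday, so no roll-forward applies.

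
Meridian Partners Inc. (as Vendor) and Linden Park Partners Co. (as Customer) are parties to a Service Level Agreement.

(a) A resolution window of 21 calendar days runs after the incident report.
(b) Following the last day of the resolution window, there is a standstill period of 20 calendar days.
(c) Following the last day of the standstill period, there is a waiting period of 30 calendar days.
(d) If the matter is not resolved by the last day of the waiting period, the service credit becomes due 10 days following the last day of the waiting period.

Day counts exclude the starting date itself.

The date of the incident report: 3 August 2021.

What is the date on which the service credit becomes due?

The last day of the resolution window: 21 calendar days after 3 August 2021 is 24 August 2021.
Adding 20 calendar days to 24 August 2021 gives 13 September 2021, which is the last day of the standstill period.
The last day of the waiting period: 30 calendar days after 13 September 2021 is 13 October 2021.
Adding 10 calendar days to 13 October 2021 gives 23 October 2021, which is the date on which the service credit becomes due.

23 October 2021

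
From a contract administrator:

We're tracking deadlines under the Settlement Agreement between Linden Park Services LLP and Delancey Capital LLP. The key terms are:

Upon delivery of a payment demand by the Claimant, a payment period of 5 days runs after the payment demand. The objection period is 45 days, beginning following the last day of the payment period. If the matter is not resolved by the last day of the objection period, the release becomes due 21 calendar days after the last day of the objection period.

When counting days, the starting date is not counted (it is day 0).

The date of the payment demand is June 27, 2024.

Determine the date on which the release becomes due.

September 6, 2024

The last day of the payment period: 5 calendar days after June 27, 2024 is July 2, 2024.
Adding 45 calendar days to July 2, 2024 gives August 16, 2024, which is the last day of the objection period.
The date on which the release becomes due: August 16, 2024 + 21 days = September 6, 2024.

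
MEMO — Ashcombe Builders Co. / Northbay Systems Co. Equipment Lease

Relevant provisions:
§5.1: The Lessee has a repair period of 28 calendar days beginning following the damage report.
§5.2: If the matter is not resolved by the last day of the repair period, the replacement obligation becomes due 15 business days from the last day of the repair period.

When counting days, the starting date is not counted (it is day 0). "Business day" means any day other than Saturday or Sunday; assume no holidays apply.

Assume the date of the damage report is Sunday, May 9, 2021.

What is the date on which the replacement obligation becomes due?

Jun 25, 2021

The last day of the repair period: May 9, 2021 + 28 days = Jun 6, 2021.
The date on which the replacement obligation becomes due: 15 business days after Sunday, Jun 6, 2021, skipping weekends — Jun 7, Jun 8, Jun 9, Jun 10, …, Jun 23, Jun 24, Jun 25 — lands on Friday, Jun 25, 2021.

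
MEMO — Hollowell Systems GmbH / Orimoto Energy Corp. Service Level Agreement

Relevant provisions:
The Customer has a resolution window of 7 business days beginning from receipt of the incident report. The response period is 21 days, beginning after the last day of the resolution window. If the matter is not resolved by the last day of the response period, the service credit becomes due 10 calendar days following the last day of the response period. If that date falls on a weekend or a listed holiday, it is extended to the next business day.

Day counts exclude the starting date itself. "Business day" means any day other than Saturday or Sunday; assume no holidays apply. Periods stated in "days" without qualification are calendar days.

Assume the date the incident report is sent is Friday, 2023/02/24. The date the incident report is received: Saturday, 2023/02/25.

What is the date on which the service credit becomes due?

The last day of the resolution window: 7 business days after Saturday, 2023/02/25, skipping weekends — Feb 27, Feb 28, Mar 1, Mar 2, Mar 3, Mar 6, Mar 7 — lands on Tuesday, 2023/03/07.
The last day of the response period: 21 calendar days after 2023/03/07 is 2023/03/28.
The date on which the service credit becomes due: 2023/03/28 + 10 days = 2023/04/07. 2023/04/07 is a Friday, so no roll-forward applies.

2023/04/07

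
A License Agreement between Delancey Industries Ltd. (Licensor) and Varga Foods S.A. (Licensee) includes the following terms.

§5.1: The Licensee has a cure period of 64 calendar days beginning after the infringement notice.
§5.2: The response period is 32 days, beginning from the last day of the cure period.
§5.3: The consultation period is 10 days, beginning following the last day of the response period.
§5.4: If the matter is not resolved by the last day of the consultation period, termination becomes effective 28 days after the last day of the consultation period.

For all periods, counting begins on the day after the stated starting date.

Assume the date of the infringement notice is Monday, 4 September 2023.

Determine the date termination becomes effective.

16 January 2024

The last day of the cure period: 4 September 2023 + 64 days = 7 November 2023.
Adding 32 calendar days to 7 November 2023 gives 9 December 2023, which is the last day of the response period.
The last day of the consultation period: 9 December 2023 + 10 days = 19 December 2023.
Adding 28 calendar days to 19 December 2023 gives 16 January 2024, which is the date termination becomes effective.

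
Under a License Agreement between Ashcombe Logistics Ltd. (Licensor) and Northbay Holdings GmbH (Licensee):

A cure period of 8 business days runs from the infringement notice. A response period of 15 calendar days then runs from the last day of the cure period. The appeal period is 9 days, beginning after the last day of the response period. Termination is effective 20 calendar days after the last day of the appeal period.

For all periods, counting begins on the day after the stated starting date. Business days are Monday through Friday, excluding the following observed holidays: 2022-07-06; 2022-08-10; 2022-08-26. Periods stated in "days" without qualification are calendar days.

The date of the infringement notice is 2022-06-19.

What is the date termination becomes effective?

The last day of the cure period: 8 business days after Sunday, 2022-06-19, skipping weekends — Jun 20, Jun 21, Jun 22, Jun 23, Jun 24, Jun 27, Jun 28, Jun 29 — lands on Wednesday, 2022-06-29.
The last day of the response period: 15 calendar days after 2022-06-29 is 2022-07-14.
The last day of the appeal period: 9 calendar days after 2022-07-14 is 2022-07-23.
The date termination becomes effective: 2022-07-23 + 20 days = 2022-08-12.

2022-08-12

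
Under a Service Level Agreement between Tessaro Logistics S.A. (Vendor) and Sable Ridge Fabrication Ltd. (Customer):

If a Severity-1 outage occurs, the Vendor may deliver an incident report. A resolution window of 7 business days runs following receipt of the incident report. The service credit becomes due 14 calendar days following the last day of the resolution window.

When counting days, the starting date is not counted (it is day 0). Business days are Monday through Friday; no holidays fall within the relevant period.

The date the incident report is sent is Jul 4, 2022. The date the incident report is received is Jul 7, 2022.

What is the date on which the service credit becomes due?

Aug 1, 2022

The last day of the resolution window: 7 business days after Thursday, Jul 7, 2022, skipping weekends — Jul 8, Jul 11, Jul 12, Jul 13, Jul 14, Jul 15, Jul 18 — lands on Monday, Jul 18, 2022.
The date on which the service credit becomes due: 14 calendar days after Jul 18, 2022 is Aug 1, 2022.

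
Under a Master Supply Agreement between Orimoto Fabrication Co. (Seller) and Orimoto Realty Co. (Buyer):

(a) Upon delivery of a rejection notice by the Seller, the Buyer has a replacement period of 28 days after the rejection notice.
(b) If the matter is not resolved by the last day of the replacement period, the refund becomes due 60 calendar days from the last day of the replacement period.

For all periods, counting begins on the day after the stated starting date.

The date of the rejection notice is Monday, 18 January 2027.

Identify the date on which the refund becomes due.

16 April 2027

Adding 28 calendar days to 18 January 2027 gives 15 February 2027, which is the last day of the replacement period.
The date on which the refund becomes due: 60 calendar days after 15 February 2027 is 16 April 2027.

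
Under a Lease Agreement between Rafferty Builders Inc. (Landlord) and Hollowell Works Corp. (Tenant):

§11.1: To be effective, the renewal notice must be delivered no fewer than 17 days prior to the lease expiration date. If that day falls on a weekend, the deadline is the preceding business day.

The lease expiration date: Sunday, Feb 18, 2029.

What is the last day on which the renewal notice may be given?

Feb 1, 2029

Counting back 17 calendar days from Feb 18, 2029 gives Feb 1, 2029. That is a Thursday, so no adjustment is needed.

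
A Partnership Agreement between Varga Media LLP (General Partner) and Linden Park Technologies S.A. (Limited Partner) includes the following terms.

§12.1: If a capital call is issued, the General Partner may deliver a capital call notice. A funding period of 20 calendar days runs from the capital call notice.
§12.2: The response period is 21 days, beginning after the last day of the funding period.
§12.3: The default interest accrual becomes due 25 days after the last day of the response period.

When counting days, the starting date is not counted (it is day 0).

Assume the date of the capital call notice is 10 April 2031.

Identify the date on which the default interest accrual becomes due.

The last day of the funding period: 10 April 2031 + 20 days = 30 April 2031.
The last day of the response period: 21 calendar days after 30 April 2031 is 21 May 2031.
The date on which the default interest accrual becomes due: 25 calendar days after 21 May 2031 is 15 June 2031.

15 June 2031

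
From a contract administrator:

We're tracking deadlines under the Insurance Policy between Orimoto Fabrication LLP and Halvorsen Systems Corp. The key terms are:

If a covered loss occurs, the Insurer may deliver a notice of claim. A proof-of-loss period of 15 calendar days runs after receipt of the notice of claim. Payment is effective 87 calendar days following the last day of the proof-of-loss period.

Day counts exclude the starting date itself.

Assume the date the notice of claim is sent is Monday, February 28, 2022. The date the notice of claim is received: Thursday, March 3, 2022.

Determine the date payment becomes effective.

June 13, 2022

Adding 15 calendar days to March 3, 2022 gives March 18, 2022, which is the last day of the proof-of-loss period.
The date payment becomes effective: March 18, 2022 + 87 days = June 13, 2022.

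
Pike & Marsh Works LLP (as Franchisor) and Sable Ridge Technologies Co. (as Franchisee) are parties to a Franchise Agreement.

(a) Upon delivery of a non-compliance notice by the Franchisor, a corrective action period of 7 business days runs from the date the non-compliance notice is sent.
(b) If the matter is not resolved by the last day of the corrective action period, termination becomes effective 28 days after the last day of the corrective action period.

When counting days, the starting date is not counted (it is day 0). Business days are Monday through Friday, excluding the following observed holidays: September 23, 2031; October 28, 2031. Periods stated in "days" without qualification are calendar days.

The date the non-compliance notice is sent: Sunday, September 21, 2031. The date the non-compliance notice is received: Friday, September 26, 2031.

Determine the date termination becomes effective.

October 29, 2031

The last day of the corrective action period: 7 business days after Sunday, September 21, 2031, skipping weekends and the listed holiday on Sep 23 — Sep 22, Sep 24, Sep 25, Sep 26, Sep 29, Sep 30, Oct 1 — lands on Wednesday, October 1, 2031.
The date termination becomes effective: 28 calendar days after October 1, 2031 is October 29, 2031.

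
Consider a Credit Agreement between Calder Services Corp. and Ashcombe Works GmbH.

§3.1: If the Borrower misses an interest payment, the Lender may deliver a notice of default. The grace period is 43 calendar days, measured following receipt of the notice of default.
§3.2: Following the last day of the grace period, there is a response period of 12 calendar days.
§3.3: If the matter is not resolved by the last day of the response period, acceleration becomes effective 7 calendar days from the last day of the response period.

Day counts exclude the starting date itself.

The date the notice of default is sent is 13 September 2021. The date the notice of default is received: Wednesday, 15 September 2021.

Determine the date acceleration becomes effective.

The last day of the grace period: 15 September 2021 + 43 days = 28 October 2021.
The last day of the response period: 12 calendar days after 28 October 2021 is 9 November 2021.
The date acceleration becomes effective: 9 November 2021 + 7 days = 16 November 2021.

16 November 2021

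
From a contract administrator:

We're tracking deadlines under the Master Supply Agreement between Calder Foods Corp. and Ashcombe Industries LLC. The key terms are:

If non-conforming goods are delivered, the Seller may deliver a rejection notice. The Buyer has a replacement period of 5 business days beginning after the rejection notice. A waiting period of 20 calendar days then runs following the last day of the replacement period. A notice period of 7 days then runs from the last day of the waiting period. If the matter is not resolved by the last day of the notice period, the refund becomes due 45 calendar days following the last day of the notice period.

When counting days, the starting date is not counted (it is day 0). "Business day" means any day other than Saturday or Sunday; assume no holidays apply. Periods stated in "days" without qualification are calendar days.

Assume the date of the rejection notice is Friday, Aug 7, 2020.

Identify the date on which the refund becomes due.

Oct 25, 2020

The last day of the replacement period: counting 5 business days from Friday, Aug 7, 2020 (Aug 10, Aug 11, Aug 12, Aug 13, Aug 14, skipping weekends) reaches Friday, Aug 14, 2020.
The last day of the waiting period: Aug 14, 2020 + 20 days = Sep 3, 2020.
The last day of the notice period: 7 calendar days after Sep 3, 2020 is Sep 10, 2020.
Adding 45 calendar days to Sep 10, 2020 gives Oct 25, 2020, which is the date on which the refund becomes due.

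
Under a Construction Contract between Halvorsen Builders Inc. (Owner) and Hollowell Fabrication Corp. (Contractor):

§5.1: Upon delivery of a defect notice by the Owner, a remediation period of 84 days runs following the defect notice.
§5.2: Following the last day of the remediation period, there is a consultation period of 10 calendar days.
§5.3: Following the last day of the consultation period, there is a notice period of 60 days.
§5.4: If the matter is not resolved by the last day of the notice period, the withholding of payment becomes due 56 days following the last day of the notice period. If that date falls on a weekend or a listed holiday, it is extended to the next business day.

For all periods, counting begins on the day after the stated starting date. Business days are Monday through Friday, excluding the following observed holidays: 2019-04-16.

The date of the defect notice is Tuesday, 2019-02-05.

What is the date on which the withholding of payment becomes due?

Adding 84 calendar days to 2019-02-05 gives 2019-04-30, which is the last day of the remediation period.
The last day of the consultation period: 10 calendar days after 2019-04-30 is 2019-05-10.
Adding 60 calendar days to 2019-05-10 gives 2019-07-09, which is the last day of the notice period.
The date on which the withholding of payment becomes due: 56 calendar days after 2019-07-09 is 2019-09-03. 2019-09-03 is a Tuesday and is not a listed holiday, so no roll-forward applies.

2019-09-03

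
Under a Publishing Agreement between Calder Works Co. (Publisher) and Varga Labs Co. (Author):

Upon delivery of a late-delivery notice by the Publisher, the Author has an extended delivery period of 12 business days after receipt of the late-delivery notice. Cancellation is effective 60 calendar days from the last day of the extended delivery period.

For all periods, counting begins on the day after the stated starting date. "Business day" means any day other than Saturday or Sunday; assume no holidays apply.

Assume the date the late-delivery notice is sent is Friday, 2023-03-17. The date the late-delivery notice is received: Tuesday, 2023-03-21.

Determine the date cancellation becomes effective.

The last day of the extended delivery period: 12 business days after Tuesday, 2023-03-21, skipping weekends — Mar 22, Mar 23, Mar 24, Mar 27, …, Apr 4, Apr 5, Apr 6 — lands on Thursday, 2023-04-06.
Adding 60 calendar days to 2023-04-06 gives 2023-06-05, which is the date cancellation becomes effective.

2023-06-05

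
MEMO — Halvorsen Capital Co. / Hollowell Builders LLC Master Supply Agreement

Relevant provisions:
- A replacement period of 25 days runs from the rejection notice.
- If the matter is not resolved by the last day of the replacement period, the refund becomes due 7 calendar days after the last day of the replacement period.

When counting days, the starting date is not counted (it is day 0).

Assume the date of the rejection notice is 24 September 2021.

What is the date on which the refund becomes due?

26 October 2021

The last day of the replacement period: 24 September 2021 + 25 days = 19 October 2021.
Adding 7 calendar days to 19 October 2021 gives 26 October 2021, which is the date on which the refund becomes due.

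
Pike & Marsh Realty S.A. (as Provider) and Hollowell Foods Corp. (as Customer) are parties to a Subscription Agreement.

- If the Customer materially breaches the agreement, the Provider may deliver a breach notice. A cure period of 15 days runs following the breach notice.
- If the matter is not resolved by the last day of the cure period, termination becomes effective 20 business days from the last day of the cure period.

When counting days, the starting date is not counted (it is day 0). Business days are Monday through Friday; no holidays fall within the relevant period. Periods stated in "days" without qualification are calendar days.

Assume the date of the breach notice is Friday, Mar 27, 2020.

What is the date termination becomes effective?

May 8, 2020

The last day of the cure period: Mar 27, 2020 + 15 days = Apr 11, 2020.
The date termination becomes effective: counting 20 business days from Saturday, Apr 11, 2020 (Apr 13, Apr 14, Apr 15, Apr 16, …, May 6, May 7, May 8, skipping weekends) reaches Friday, May 8, 2020.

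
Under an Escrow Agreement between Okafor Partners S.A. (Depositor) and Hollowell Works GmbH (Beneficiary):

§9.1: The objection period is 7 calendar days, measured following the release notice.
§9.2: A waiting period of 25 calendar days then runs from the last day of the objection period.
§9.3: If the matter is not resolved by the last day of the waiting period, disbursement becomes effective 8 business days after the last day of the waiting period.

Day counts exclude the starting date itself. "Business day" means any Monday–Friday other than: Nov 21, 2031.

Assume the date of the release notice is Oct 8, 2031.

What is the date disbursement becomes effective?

Nov 19, 2031

The last day of the objection period: 7 calendar days after Oct 8, 2031 is Oct 15, 2031.
The last day of the waiting period: Oct 15, 2031 + 25 days = Nov 9, 2031.
From Sunday, Nov 9, 2031, 8 business days (Nov 10, Nov 11, Nov 12, Nov 13, Nov 14, Nov 17, Nov 18, Nov 19, skipping weekends) brings us to Wednesday, Nov 19, 2031, which is the date disbursement becomes effective.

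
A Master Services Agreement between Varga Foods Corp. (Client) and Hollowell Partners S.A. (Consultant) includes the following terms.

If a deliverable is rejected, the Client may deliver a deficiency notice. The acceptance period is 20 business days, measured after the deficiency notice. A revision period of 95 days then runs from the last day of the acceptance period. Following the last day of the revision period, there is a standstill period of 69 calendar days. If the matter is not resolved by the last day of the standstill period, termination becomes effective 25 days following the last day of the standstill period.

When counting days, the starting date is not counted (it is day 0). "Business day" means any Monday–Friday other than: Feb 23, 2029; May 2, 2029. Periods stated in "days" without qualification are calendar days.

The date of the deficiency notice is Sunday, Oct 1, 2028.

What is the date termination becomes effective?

From Sunday, Oct 1, 2028, 20 business days (Oct 2, Oct 3, Oct 4, Oct 5, …, Oct 25, Oct 26, Oct 27, skipping weekends) brings us to Friday, Oct 27, 2028, which is the last day of the acceptance period.
The last day of the revision period: 95 calendar days after Oct 27, 2028 is Jan 30, 2029.
Adding 69 calendar days to Jan 30, 2029 gives Apr 9, 2029, which is the last day of the standstill period.
The date termination becomes effective: Apr 9, 2029 + 25 days = May 4, 2029.

May 4, 2029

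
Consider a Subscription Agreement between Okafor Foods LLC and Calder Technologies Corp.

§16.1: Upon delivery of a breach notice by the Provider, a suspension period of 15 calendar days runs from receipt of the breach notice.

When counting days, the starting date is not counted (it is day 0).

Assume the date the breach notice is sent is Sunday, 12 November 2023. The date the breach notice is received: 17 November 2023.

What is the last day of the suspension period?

2 December 2023

The last day of the suspension period: 17 November 2023 + 15 days = 2 December 2023.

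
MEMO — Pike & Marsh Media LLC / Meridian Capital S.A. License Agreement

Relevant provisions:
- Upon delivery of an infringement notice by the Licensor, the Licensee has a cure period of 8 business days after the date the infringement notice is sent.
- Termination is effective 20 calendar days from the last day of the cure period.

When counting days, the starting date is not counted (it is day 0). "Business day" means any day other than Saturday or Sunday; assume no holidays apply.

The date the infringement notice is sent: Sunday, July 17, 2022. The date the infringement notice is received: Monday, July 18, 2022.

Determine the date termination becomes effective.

The last day of the cure period: counting 8 business days from Sunday, July 17, 2022 (Jul 18, Jul 19, Jul 20, Jul 21, Jul 22, Jul 25, Jul 26, Jul 27, skipping weekends) reaches Wednesday, July 27, 2022.
The date termination becomes effective: 20 calendar days after July 27, 2022 is August 16, 2022.

August 16, 2022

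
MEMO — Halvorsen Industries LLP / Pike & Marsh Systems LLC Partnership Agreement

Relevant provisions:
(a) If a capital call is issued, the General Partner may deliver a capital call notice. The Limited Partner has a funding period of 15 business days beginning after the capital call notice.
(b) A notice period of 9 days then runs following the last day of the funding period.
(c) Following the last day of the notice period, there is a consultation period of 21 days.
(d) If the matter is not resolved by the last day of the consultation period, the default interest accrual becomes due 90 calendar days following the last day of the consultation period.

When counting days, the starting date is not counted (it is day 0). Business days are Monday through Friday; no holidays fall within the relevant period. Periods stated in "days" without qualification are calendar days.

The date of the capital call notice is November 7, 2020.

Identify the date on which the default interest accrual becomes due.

The last day of the funding period: 15 business days after Saturday, November 7, 2020, skipping weekends — Nov 9, Nov 10, Nov 11, Nov 12, …, Nov 25, Nov 26, Nov 27 — lands on Friday, November 27, 2020.
Adding 9 calendar days to November 27, 2020 gives December 6, 2020, which is the last day of the notice period.
Adding 21 calendar days to December 6, 2020 gives December 27, 2020, which is the last day of the consultation period.
The date on which the default interest accrual becomes due: 90 calendar days after December 27, 2020 is March 27, 2021.

March 27, 2021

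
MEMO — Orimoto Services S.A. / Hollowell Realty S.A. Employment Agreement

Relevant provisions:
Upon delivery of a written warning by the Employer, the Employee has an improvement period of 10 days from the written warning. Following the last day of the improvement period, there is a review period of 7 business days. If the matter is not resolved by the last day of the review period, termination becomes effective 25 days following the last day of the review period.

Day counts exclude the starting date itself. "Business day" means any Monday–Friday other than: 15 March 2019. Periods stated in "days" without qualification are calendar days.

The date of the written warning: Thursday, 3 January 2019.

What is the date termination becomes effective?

16 February 2019

The last day of the improvement period: 10 calendar days after 3 January 2019 is 13 January 2019.
From Sunday, 13 January 2019, 7 business days (Jan 14, Jan 15, Jan 16, Jan 17, Jan 18, Jan 21, Jan 22, skipping weekends) brings us to Tuesday, 22 January 2019, which is the last day of the review period.
Adding 25 calendar days to 22 January 2019 gives 16 February 2019, which is the date termination becomes effective.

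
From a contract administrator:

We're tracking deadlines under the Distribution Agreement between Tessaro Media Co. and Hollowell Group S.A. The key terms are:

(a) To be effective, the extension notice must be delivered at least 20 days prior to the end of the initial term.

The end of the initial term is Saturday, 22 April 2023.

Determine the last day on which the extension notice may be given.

2 April 2023

Counting back 20 calendar days from 22 April 2023 gives 2 April 2023.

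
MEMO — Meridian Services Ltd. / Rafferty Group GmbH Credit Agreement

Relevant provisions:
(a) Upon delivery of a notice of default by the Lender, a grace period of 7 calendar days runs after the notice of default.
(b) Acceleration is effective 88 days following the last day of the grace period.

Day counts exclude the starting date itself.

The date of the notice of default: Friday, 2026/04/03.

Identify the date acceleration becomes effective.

The last day of the grace period: 2026/04/03 + 7 days = 2026/04/10.
The date acceleration becomes effective: 88 calendar days after 2026/04/10 is 2026/07/07.

2026/07/07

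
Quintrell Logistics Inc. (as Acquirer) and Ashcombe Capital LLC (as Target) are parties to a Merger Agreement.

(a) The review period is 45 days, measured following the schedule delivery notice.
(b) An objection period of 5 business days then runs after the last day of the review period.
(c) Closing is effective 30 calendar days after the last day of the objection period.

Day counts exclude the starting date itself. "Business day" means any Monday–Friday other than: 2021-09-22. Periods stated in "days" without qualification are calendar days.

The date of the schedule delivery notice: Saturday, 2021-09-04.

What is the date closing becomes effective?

2021-11-25

The last day of the review period: 2021-09-04 + 45 days = 2021-10-19.
The last day of the objection period: counting 5 business days from Tuesday, 2021-10-19 (Oct 20, Oct 21, Oct 22, Oct 25, Oct 26, skipping weekends) reaches Tuesday, 2021-10-26.
The date closing becomes effective: 2021-10-26 + 30 days = 2021-11-25.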